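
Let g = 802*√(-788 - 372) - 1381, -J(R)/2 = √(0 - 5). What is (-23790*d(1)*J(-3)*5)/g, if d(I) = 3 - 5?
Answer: -1271972000*√58/249341267 + 219026600*I*√5/249341267 ≈ -38.851 + 1.9642*I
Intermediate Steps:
d(I) = -2
J(R) = -2*I*√5 (J(R) = -2*√(0 - 5) = -2*I*√5)
g = -1381 + 1604*I*√290 (g = 802*√(-1160) - 1381 = 802*(2*I*√290) - 1381 = 1604*I*√290 - 1381 = -1381 + 1604*I*√290 ≈ -1381.0 + 27315.0*I)
(-23790*d(1)*J(-3)*5)/g = (-23790*(-(-4)*I*√5)*5)/(-1381 + 1604*I*√290) = (-23790*4*I*√5*5)/(-1381 + 1604*I*√290) = (-475800*I*√5)/(-1381 + 1604*I*√290) = -475800*I*√5/(-1381 + 1604*I*√290)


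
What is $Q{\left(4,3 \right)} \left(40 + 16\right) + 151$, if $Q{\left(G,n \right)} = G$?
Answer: $375$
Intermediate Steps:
$Q{\left(4,3 \right)} \left(40 + 16\right) + 151 = 4 \left(40 + 16\right) + 151 = 4 \cdot 56 + 151 = 224 + 151 = 375$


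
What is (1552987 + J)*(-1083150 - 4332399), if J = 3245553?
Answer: -25986728498460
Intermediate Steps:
(1552987 + J)*(-1083150 - 4332399) = (1552987 + 3245553)*(-1083150 - 4332399) = 4798540*(-5415549) = -25986728498460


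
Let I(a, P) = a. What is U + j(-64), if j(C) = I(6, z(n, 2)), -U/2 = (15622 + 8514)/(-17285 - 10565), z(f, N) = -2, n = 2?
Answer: 107686/13925 ≈ 7.7333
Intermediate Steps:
U = 24136/13925 (U = -2*(15622 + 8514)/(-17285 - 10565) = -48272/(-27850) = -48272*(-1)/27850 = -2*(-12068/13925) = 24136/13925 ≈ 1.7333)
j(C) = 6
U + j(-64) = 24136/13925 + 6 = 107686/13925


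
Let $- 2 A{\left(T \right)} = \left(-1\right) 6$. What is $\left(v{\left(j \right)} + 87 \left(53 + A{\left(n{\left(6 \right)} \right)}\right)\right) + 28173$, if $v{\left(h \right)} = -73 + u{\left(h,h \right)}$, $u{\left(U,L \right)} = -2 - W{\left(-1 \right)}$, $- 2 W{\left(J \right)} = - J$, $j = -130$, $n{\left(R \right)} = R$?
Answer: $\frac{65941}{2} \approx 32971.0$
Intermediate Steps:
$A{\left(T \right)} = 3$ ($A{\left(T \right)} = - \frac{\left(-1\right) 6}{2} = \left(- \frac{1}{2}\right) \left(-6\right) = 3$)
$W{\left(J \right)} = \frac{J}{2}$ ($W{\left(J \right)} = - \frac{\left(-1\right) J}{2} = \frac{J}{2}$)
$u{\left(U,L \right)} = - \frac{3}{2}$ ($u{\left(U,L \right)} = -2 - \frac{1}{2} \left(-1\right) = -2 - - \frac{1}{2} = -2 + \frac{1}{2} = - \frac{3}{2}$)
$v{\left(h \right)} = - \frac{149}{2}$ ($v{\left(h \right)} = -73 - \frac{3}{2} = - \frac{149}{2}$)
$\left(v{\left(j \right)} + 87 \left(53 + A{\left(n{\left(6 \right)} \right)}\right)\right) + 28173 = \left(- \frac{149}{2} + 87 \left(53 + 3\right)\right) + 28173 = \left(- \frac{149}{2} + 87 \cdot 56\right) + 28173 = \left(- \frac{149}{2} + 4872\right) + 28173 = \frac{9595}{2} + 28173 = \frac{65941}{2}$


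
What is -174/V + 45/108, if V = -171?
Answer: 109/76 ≈ 1.4342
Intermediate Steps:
-174/V + 45/108 = -174/(-171) + 45/108 = -174*(-1/171) + 45*(1/108) = 58/57 + 5/12 = 109/76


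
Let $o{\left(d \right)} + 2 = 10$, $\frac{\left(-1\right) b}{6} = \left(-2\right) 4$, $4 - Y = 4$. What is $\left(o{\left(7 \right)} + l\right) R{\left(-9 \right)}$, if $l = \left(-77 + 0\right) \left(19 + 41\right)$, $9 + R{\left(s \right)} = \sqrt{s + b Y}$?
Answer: $41508 - 13836 i \approx 41508.0 - 13836.0 i$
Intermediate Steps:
$Y = 0$ ($Y = 4 - 4 = 0$)
$b = 48$ ($b = - 6 \left(\left(-2\right) 4\right) = \left(-6\right) \left(-8\right) = 48$)
$o{\left(d \right)} = 8$ ($o{\left(d \right)} = -2 + 10 = 8$)
$R{\left(s \right)} = -9 + \sqrt{s}$ ($R{\left(s \right)} = -9 + \sqrt{s + 48 \cdot 0} = -9 + \sqrt{s + 0} = -9 + \sqrt{s}$)
$l = -4620$ ($l = \left(-77\right) 60 = -4620$)
$\left(o{\left(7 \right)} + l\right) R{\left(-9 \right)} = \left(8 - 4620\right) \left(-9 + \sqrt{-9}\right) = - 4612 \left(-9 + 3 i\right) = 41508 - 13836 i$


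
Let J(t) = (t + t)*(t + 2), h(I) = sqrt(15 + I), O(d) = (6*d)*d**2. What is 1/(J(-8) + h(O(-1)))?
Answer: 1/99 ≈ 0.010101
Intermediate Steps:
O(d) = 6*d**3
J(t) = 2*t*(2 + t) (J(t) = (2*t)*(2 + t) = 2*t*(2 + t))
1/(J(-8) + h(O(-1))) = 1/(2*(-8)*(2 - 8) + sqrt(15 + 6*(-1)**3)) = 1/(2*(-8)*(-6) + sqrt(15 + 6*(-1))) = 1/(96 + sqrt(15 - 6)) = 1/(96 + sqrt(9)) = 1/(96 + 3) = 1/99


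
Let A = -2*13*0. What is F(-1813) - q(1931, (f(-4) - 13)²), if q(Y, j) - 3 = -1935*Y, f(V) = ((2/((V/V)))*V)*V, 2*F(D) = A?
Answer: 3736482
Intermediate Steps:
A = 0 (A = -26*0 = 0)
F(D) = 0 (F(D) = (½)*0 = 0)
f(V) = 2*V² (f(V) = ((2/1)*V)*V = ((2*1)*V)*V = (2*V)*V = 2*V²)
q(Y, j) = 3 - 1935*Y
F(-1813) - q(1931, (f(-4) - 13)²) = 0 - (3 - 1935*1931) = 0 - (3 - 3736485) = 0 - 1*(-3736482) = 0 + 3736482 = 3736482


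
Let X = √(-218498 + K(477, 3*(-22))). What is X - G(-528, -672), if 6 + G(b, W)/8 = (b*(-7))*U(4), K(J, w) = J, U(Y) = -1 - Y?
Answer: 147888 + I*√218021 ≈ 1.4789e+5 + 466.93*I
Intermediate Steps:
G(b, W) = -48 + 280*b (G(b, W) = -48 + 8*((b*(-7))*(-1 - 1*4)) = -48 + 8*((-7*b)*(-1 - 4)) = -48 + 8*(-7*b*(-5)) = -48 + 8*(35*b) = -48 + 280*b)
X = I*√218021 (X = √(-218498 + 477) = √(-218021) = I*√218021 ≈ 466.93*I)
X - G(-528, -672) = I*√218021 - (-48 + 280*(-528)) = I*√218021 - (-48 - 147840) = I*√218021 - 1*(-147888) = I*√218021 + 147888 = 147888 + I*√218021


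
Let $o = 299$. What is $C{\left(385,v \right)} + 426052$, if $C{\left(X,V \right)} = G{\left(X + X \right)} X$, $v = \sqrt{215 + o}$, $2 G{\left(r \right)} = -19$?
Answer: $\frac{844789}{2} \approx 4.2239 \cdot 10^{5}$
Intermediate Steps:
$G{\left(r \right)} = - \frac{19}{2}$ ($G{\left(r \right)} = \frac{1}{2} \left(-19\right) = - \frac{19}{2}$)
$v = \sqrt{514}$ ($v = \sqrt{215 + 299} = \sqrt{514} \approx 22.672$)
$C{\left(X,V \right)} = - \frac{19 X}{2}$
$C{\left(385,v \right)} + 426052 = \left(- \frac{19}{2}\right) 385 + 426052 = - \frac{7315}{2} + 426052 = \frac{844789}{2}$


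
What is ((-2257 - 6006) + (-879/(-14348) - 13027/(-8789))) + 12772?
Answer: 33458832475/7417916 ≈ 4510.5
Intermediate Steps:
((-2257 - 6006) + (-879/(-14348) - 13027/(-8789))) + 12772 = (-8263 + (-879*(-1/14348) - 13027*(-1/8789))) + 12772 = (-8263 + (879/14348 + 13027/8789)) + 12772 = (-8263 + 11449231/7417916) + 12772 = -61282790677/7417916 + 12772 = 33458832475/7417916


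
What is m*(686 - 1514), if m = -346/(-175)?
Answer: -286488/175 ≈ -1637.1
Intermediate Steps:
m = 346/175 (m = -346*(-1/175) = 346/175 ≈ 1.9771)
m*(686 - 1514) = 346*(686 - 1514)/175 = (346/175)*(-828) = -286488/175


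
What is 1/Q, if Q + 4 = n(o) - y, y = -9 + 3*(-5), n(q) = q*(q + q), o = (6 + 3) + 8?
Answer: 1/598 ≈ 0.0016722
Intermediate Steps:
o = 17 (o = 9 + 8 = 17)
n(q) = 2*q² (n(q) = q*(2*q) = 2*q²)
y = -24 (y = -9 - 15 = -24)
Q = 598 (Q = -4 + (2*17² - 1*(-24)) = -4 + (2*289 + 24) = -4 + (578 + 24) = -4 + 602 = 598)
1/Q = 1/598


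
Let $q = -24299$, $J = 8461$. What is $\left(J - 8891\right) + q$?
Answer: $-24729$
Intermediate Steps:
$\left(J - 8891\right) + q = \left(8461 - 8891\right) - 24299 = -430 - 24299 = -24729$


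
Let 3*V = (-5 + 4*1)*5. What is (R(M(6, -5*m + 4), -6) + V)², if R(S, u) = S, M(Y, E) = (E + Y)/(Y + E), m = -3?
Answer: 4/9 ≈ 0.44444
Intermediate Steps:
M(Y, E) = 1 (M(Y, E) = (E + Y)/(E + Y) = 1)
V = -5/3 (V = ((-5 + 4*1)*5)/3 = ((-5 + 4)*5)/3 = (-1*5)/3 = (⅓)*(-5) = -5/3 ≈ -1.6667)
(R(M(6, -5*m + 4), -6) + V)² = (1 - 5/3)² = (-⅔)² = 4/9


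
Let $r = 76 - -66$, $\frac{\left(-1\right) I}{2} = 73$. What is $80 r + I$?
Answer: $11214$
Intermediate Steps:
$I = -146$ ($I = \left(-2\right) 73 = -146$)
$r = 142$ ($r = 76 + 66 = 142$)
$80 r + I = 80 \cdot 142 - 146 = 11360 - 146 = 11214$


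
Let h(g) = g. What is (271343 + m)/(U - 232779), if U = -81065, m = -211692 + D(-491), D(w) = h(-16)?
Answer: -59635/313844 ≈ -0.19001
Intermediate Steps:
D(w) = -16
m = -211708 (m = -211692 - 16 = -211708)
(271343 + m)/(U - 232779) = (271343 - 211708)/(-81065 - 232779) = 59635/(-313844) = 59635*(-1/313844) = -59635/313844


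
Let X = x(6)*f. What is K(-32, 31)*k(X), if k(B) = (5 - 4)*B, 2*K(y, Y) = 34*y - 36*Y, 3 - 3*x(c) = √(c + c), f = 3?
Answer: -3306 + 2204*√3 ≈ 511.44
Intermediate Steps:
x(c) = 1 - √2*√c/3 (x(c) = 1 - √(c + c)/3 = 1 - √2*√c/3)
X = 3 - 2*√3 (X = (1 - √2*√6/3)*3 = (1 - 2*√3/3)*3 = 3 - 2*√3 ≈ -0.46410)
K(y, Y) = -18*Y + 17*y (K(y, Y) = (34*y - 36*Y)/2 = (-36*Y + 34*y)/2 = -18*Y + 17*y)
k(B) = B (k(B) = 1*B = B)
K(-32, 31)*k(X) = (-18*31 + 17*(-32))*(3 - 2*√3) = (-558 - 544)*(3 - 2*√3) = -1102*(3 - 2*√3) = -3306 + 2204*√3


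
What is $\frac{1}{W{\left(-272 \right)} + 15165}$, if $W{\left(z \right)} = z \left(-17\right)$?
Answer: $\frac{1}{19789} \approx 5.0533 \cdot 10^{-5}$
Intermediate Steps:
$W{\left(z \right)} = - 17 z$
$\frac{1}{W{\left(-272 \right)} + 15165} = \frac{1}{\left(-17\right) \left(-272\right) + 15165} = \frac{1}{4624 + 15165} = \frac{1}{19789}$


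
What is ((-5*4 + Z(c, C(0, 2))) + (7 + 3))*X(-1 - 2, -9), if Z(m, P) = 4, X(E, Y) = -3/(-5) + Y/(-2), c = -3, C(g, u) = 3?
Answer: -153/5 ≈ -30.600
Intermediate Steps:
X(E, Y) = 3/5 - Y/2 (X(E, Y) = -3*(-1/5) + Y*(-1/2) = 3/5 - Y/2)
((-5*4 + Z(c, C(0, 2))) + (7 + 3))*X(-1 - 2, -9) = ((-5*4 + 4) + (7 + 3))*(3/5 - 1/2*(-9)) = ((-20 + 4) + 10)*(3/5 + 9/2) = (-16 + 10)*(51/10) = -6*51/10 = -153/5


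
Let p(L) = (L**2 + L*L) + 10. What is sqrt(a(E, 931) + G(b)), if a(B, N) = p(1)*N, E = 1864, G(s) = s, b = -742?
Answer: sqrt(10430) ≈ 102.13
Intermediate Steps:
p(L) = 10 + 2*L**2 (p(L) = (L**2 + L**2) + 10 = 2*L**2 + 10 = 10 + 2*L**2)
a(B, N) = 12*N (a(B, N) = (10 + 2*1**2)*N = (10 + 2*1)*N = (10 + 2)*N = 12*N)
sqrt(a(E, 931) + G(b)) = sqrt(12*931 - 742) = sqrt(11172 - 742) = sqrt(10430)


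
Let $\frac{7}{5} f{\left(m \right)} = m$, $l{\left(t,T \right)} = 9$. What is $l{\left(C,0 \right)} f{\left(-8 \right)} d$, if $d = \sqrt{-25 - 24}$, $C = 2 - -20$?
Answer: $- 360 i \approx - 360.0 i$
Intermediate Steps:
$C = 22$ ($C = 2 + 20 = 22$)
$d = 7 i$ ($d = \sqrt{-49} = 7 i \approx 7.0 i$)
$f{\left(m \right)} = \frac{5 m}{7}$
$l{\left(C,0 \right)} f{\left(-8 \right)} d = 9 \cdot \frac{5}{7} \left(-8\right) 7 i = 9 \left(- \frac{40}{7}\right) 7 i = - \frac{360 \cdot 7 i}{7} = - 360 i$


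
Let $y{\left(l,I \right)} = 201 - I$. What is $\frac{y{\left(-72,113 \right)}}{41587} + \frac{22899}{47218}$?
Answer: $\frac{956455897}{1963654966} \approx 0.48708$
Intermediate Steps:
$\frac{y{\left(-72,113 \right)}}{41587} + \frac{22899}{47218} = \frac{201 - 113}{41587} + \frac{22899}{47218} = \left(201 - 113\right) \frac{1}{41587} + 22899 \cdot \frac{1}{47218} = 88 \cdot \frac{1}{41587} + \frac{22899}{47218} = \frac{88}{41587} + \frac{22899}{47218} = \frac{956455897}{1963654966}$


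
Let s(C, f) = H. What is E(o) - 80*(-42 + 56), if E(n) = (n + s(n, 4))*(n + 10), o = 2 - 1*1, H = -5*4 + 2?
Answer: -1307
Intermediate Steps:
H = -18 (H = -20 + 2 = -18)
o = 1 (o = 2 - 1 = 1)
s(C, f) = -18
E(n) = (-18 + n)*(10 + n) (E(n) = (n - 18)*(n + 10) = (-18 + n)*(10 + n))
E(o) - 80*(-42 + 56) = (-180 + 1**2 - 8*1) - 80*(-42 + 56) = (-180 + 1 - 8) - 80*14 = -187 - 1120 = -1307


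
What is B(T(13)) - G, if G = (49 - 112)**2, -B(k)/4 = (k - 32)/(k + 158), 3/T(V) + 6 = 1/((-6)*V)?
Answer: -73280281/18467 ≈ -3968.2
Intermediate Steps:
T(V) = 3/(-6 - 1/(6*V)) (T(V) = 3/(-6 + 1/((-6)*V)) = 3/(-6 - 1/(6*V)))
B(k) = -4*(-32 + k)/(158 + k) (B(k) = -4*(k - 32)/(k + 158) = -4*(-32 + k)/(158 + k))
G = 3969 (G = (-63)**2 = 3969)
B(T(13)) - G = 4*(32 - (-18)*13/(1 + 36*13))/(158 - 18*13/(1 + 36*13)) - 1*3969 = 4*(32 - (-18)*13/(1 + 468))/(158 - 18*13/(1 + 468)) - 3969 = 4*(32 - (-18)*13/469)/(158 - 18*13/469) - 3969 = 4*(32 - (-18)*13/469)/(158 - 18*13*1/469) - 3969 = 4*(32 - 1*(-234/469))/(158 - 234/469) - 3969 = 4*(32 + 234/469)/(73868/469) - 3969 = 4*(469/73868)*(15242/469) - 3969 = 15242/18467 - 3969 = -73280281/18467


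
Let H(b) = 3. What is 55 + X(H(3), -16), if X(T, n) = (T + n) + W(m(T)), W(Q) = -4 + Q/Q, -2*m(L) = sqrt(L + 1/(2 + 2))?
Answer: 39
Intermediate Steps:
m(L) = -sqrt(1/4 + L)/2 (m(L) = -sqrt(L + 1/(2 + 2))/2 = -sqrt(L + 1/4)/2 = -sqrt(1/4 + L)/2)
W(Q) = -3 (W(Q) = -4 + 1 = -3)
X(T, n) = -3 + T + n (X(T, n) = (T + n) - 3 = -3 + T + n)
55 + X(H(3), -16) = 55 + (-3 + 3 - 16) = 55 - 16 = 39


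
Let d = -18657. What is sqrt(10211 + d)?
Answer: I*sqrt(8446) ≈ 91.902*I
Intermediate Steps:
sqrt(10211 + d) = sqrt(10211 - 18657) = sqrt(-8446) = I*sqrt(8446)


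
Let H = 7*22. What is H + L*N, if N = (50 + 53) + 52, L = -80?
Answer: -12246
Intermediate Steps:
N = 155 (N = 103 + 52 = 155)
H = 154
H + L*N = 154 - 80*155 = 154 - 12400 = -12246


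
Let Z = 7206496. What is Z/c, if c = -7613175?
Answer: -7206496/7613175 ≈ -0.94658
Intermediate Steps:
Z/c = 7206496/(-7613175) = 7206496*(-1/7613175) = -7206496/7613175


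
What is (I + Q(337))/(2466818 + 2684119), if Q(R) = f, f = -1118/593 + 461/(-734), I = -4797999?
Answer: -2088387734723/2242007140494 ≈ -0.93148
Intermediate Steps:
f = -1093985/435262 (f = -1118*1/593 + 461*(-1/734) = -1118/593 - 461/734 = -1093985/435262 ≈ -2.5134)
Q(R) = -1093985/435262
(I + Q(337))/(2466818 + 2684119) = (-4797999 - 1093985/435262)/(2466818 + 2684119) = -2088387734723/435262/5150937 = -2088387734723/435262*1/5150937 = -2088387734723/2242007140494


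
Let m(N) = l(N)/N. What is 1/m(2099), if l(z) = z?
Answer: 1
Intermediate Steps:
m(N) = 1 (m(N) = N/N = 1)
1/m(2099) = 1/1 = 1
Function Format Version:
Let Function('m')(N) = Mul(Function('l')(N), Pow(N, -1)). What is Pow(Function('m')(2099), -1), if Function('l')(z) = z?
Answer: 1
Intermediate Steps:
Function('m')(N) = 1 (Function('m')(N) = Mul(N, Pow(N, -1)) = 1)
Pow(Function('m')(2099), -1) = Pow(1, -1) = 1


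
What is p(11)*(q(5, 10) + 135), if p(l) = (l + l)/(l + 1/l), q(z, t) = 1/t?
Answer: 163471/610 ≈ 267.99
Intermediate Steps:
p(l) = 2*l/(l + 1/l) (p(l) = (2*l)/(l + 1/l) = 2*l/(l + 1/l))
p(11)*(q(5, 10) + 135) = (2*11²/(1 + 11²))*(1/10 + 135) = (2*121/(1 + 121))*(⅒ + 135) = (2*121/122)*(1351/10) = (2*121*(1/122))*(1351/10) = (121/61)*(1351/10) = 163471/610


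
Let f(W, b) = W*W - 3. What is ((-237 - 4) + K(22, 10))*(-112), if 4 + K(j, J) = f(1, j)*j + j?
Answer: 29904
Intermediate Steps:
f(W, b) = -3 + W**2 (f(W, b) = W**2 - 3 = -3 + W**2)
K(j, J) = -4 - j (K(j, J) = -4 + ((-3 + 1**2)*j + j) = -4 + ((-3 + 1)*j + j) = -4 + (-2*j + j) = -4 - j)
((-237 - 4) + K(22, 10))*(-112) = ((-237 - 4) + (-4 - 1*22))*(-112) = (-241 + (-4 - 22))*(-112) = (-241 - 26)*(-112) = -267*(-112) = 29904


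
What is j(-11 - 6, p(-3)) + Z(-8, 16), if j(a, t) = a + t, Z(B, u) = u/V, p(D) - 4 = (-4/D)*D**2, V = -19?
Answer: -35/19 ≈ -1.8421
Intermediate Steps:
p(D) = 4 - 4*D (p(D) = 4 + (-4/D)*D**2 = 4 - 4*D)
Z(B, u) = -u/19 (Z(B, u) = u/(-19) = u*(-1/19) = -u/19)
j(-11 - 6, p(-3)) + Z(-8, 16) = ((-11 - 6) + (4 - 4*(-3))) - 1/19*16 = (-17 + (4 + 12)) - 16/19 = (-17 + 16) - 16/19 = -1 - 16/19 = -35/19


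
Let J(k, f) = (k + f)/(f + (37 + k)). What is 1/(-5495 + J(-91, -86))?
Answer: -140/769123 ≈ -0.00018203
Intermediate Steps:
J(k, f) = (f + k)/(37 + f + k)
1/(-5495 + J(-91, -86)) = 1/(-5495 + (-86 - 91)/(37 - 86 - 91)) = 1/(-5495 - 177/(-140)) = 1/(-5495 - 1/140*(-177)) = 1/(-5495 + 177/140) = 1/(-769123/140) = -140/769123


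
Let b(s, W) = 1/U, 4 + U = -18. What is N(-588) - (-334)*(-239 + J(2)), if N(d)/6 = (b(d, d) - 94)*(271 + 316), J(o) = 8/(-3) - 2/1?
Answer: -13616221/33 ≈ -4.1261e+5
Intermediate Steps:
U = -22 (U = -4 - 18 = -22)
b(s, W) = -1/22 (b(s, W) = 1/(-22) = -1/22)
J(o) = -14/3 (J(o) = 8*(-⅓) - 2*1 = -8/3 - 2 = -14/3)
N(d) = -3643509/11 (N(d) = 6*((-1/22 - 94)*(271 + 316)) = 6*(-2069/22*587) = 6*(-1214503/22) = -3643509/11)
N(-588) - (-334)*(-239 + J(2)) = -3643509/11 - (-334)*(-239 - 14/3) = -3643509/11 - (-334)*(-731)/3 = -3643509/11 - 1*244154/3 = -3643509/11 - 244154/3 = -13616221/33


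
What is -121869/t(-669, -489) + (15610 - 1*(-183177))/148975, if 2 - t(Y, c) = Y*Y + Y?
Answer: 21398271341/13315087550 ≈ 1.6071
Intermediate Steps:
t(Y, c) = 2 - Y - Y² (t(Y, c) = 2 - (Y*Y + Y) = 2 - (Y² + Y) = 2 - (Y + Y²) = 2 + (-Y - Y²) = 2 - Y - Y²)
-121869/t(-669, -489) + (15610 - 1*(-183177))/148975 = -121869/(2 - 1*(-669) - 1*(-669)²) + (15610 - 1*(-183177))/148975 = -121869/(2 + 669 - 1*447561) + (15610 + 183177)*(1/148975) = -121869/(2 + 669 - 447561) + 198787*(1/148975) = -121869/(-446890) + 198787/148975 = -121869*(-1/446890) + 198787/148975 = 121869/446890 + 198787/148975 = 21398271341/13315087550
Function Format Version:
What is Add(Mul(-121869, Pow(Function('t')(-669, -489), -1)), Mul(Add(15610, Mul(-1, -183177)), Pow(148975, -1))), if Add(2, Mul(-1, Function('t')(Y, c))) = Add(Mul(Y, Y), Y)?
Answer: Rational(21398271341, 13315087550) ≈ 1.6071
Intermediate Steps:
Function('t')(Y, c) = Add(2, Mul(-1, Y), Mul(-1, Pow(Y, 2))) (Function('t')(Y, c) = Add(2, Mul(-1, Add(Mul(Y, Y), Y))) = Add(2, Mul(-1, Add(Pow(Y, 2), Y))) = Add(2, Mul(-1, Add(Y, Pow(Y, 2)))) = Add(2, Add(Mul(-1, Y), Mul(-1, Pow(Y, 2)))) = Add(2, Mul(-1, Y), Mul(-1, Pow(Y, 2))))
Add(Mul(-121869, Pow(Function('t')(-669, -489), -1)), Mul(Add(15610, Mul(-1, -183177)), Pow(148975, -1))) = Add(Mul(-121869, Pow(Add(2, Mul(-1, -669), Mul(-1, Pow(-669, 2))), -1)), Mul(Add(15610, Mul(-1, -183177)), Pow(148975, -1))) = Add(Mul(-121869, Pow(Add(2, 669, Mul(-1, 447561)), -1)), Mul(Add(15610, 183177), Rational(1, 148975))) = Add(Mul(-121869, Pow(Add(2, 669, -447561), -1)), Mul(198787, Rational(1, 148975))) = Add(Mul(-121869, Pow(-446890, -1)), Rational(198787, 148975)) = Add(Mul(-121869, Rational(-1, 446890)), Rational(198787, 148975)) = Add(Rational(121869, 446890), Rational(198787, 148975)) = Rational(21398271341, 13315087550)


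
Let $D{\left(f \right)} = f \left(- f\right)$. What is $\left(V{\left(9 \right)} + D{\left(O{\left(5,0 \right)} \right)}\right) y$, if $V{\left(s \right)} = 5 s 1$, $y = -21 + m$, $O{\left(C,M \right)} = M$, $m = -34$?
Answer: $-2475$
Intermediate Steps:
$y = -55$ ($y = -21 - 34 = -55$)
$V{\left(s \right)} = 5 s$
$D{\left(f \right)} = - f^{2}$
$\left(V{\left(9 \right)} + D{\left(O{\left(5,0 \right)} \right)}\right) y = \left(5 \cdot 9 - 0^{2}\right) \left(-55\right) = \left(45 - 0\right) \left(-55\right) = \left(45 + 0\right) \left(-55\right) = 45 \left(-55\right) = -2475$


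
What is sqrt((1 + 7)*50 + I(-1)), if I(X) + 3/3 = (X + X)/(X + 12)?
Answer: sqrt(48257)/11 ≈ 19.970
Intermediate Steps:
I(X) = -1 + 2*X/(12 + X) (I(X) = -1 + (X + X)/(X + 12) = -1 + (2*X)/(12 + X) = -1 + 2*X/(12 + X))
sqrt((1 + 7)*50 + I(-1)) = sqrt((1 + 7)*50 + (-12 - 1)/(12 - 1)) = sqrt(8*50 - 13/11) = sqrt(400 + (1/11)*(-13)) = sqrt(400 - 13/11) = sqrt(4387/11) = sqrt(48257)/11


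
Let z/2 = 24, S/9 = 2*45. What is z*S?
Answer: 38880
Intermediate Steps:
S = 810 (S = 9*(2*45) = 9*90 = 810)
z = 48 (z = 2*24 = 48)
z*S = 48*810 = 38880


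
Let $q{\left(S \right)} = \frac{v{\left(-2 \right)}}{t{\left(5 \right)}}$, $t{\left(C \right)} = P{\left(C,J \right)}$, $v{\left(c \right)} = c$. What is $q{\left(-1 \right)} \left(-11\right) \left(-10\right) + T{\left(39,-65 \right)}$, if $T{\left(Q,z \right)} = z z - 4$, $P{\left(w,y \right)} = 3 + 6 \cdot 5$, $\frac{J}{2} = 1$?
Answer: $\frac{12643}{3} \approx 4214.3$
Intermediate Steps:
$J = 2$ ($J = 2 \cdot 1 = 2$)
$P{\left(w,y \right)} = 33$ ($P{\left(w,y \right)} = 3 + 30 = 33$)
$t{\left(C \right)} = 33$
$q{\left(S \right)} = - \frac{2}{33}$
$T{\left(Q,z \right)} = -4 + z^{2}$ ($T{\left(Q,z \right)} = z^{2} - 4 = -4 + z^{2}$)
$q{\left(-1 \right)} \left(-11\right) \left(-10\right) + T{\left(39,-65 \right)} = \left(- \frac{2}{33}\right) \left(-11\right) \left(-10\right) - \left(4 - \left(-65\right)^{2}\right) = \frac{2}{3} \left(-10\right) + \left(-4 + 4225\right) = - \frac{20}{3} + 4221 = \frac{12643}{3}$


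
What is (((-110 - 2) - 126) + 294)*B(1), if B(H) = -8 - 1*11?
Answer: -1064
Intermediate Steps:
B(H) = -19 (B(H) = -8 - 11 = -19)
(((-110 - 2) - 126) + 294)*B(1) = (((-110 - 2) - 126) + 294)*(-19) = ((-112 - 126) + 294)*(-19) = (-238 + 294)*(-19) = 56*(-19) = -1064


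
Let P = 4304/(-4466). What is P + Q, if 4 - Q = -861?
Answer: 1929393/2233 ≈ 864.04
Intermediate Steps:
P = -2152/2233 (P = 4304*(-1/4466) = -2152/2233 ≈ -0.96373)
Q = 865 (Q = 4 - 1*(-861) = 4 + 861 = 865)
P + Q = -2152/2233 + 865 = 1929393/2233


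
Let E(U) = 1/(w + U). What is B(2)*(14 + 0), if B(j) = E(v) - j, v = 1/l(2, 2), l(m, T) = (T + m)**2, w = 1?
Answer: -252/17 ≈ -14.824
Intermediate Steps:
v = 1/16 (v = 1/((2 + 2)**2) = 1/(4**2) = 1/16 ≈ 0.062500)
E(U) = 1/(1 + U)
B(j) = 16/17 - j (B(j) = 1/(1 + 1/16) - j = 1/(17/16) - j = 16/17 - j)
B(2)*(14 + 0) = (16/17 - 1*2)*(14 + 0) = (16/17 - 2)*14 = -18/17*14 = -252/17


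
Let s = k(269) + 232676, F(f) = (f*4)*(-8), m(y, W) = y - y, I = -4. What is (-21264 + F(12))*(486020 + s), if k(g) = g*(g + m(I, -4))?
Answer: -17124801936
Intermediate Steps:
m(y, W) = 0
F(f) = -32*f (F(f) = (4*f)*(-8) = -32*f)
k(g) = g² (k(g) = g*(g + 0) = g*g = g²)
s = 305037 (s = 269² + 232676 = 72361 + 232676 = 305037)
(-21264 + F(12))*(486020 + s) = (-21264 - 32*12)*(486020 + 305037) = (-21264 - 384)*791057 = -21648*791057 = -17124801936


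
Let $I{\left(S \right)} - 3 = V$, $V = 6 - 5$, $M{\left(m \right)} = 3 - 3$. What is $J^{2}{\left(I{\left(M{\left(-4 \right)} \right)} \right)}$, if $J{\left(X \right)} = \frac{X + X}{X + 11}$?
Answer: $\frac{64}{225} \approx 0.28444$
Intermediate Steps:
$M{\left(m \right)} = 0$
$V = 1$ ($V = 6 - 5 = 1$)
$I{\left(S \right)} = 4$ ($I{\left(S \right)} = 3 + 1 = 4$)
$J{\left(X \right)} = \frac{2 X}{11 + X}$
$J^{2}{\left(I{\left(M{\left(-4 \right)} \right)} \right)} = \left(2 \cdot 4 \frac{1}{11 + 4}\right)^{2} = \left(2 \cdot 4 \cdot \frac{1}{15}\right)^{2} = \left(\frac{8}{15}\right)^{2} = \frac{64}{225}$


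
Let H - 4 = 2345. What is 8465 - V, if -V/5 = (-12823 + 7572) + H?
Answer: -6045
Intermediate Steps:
H = 2349 (H = 4 + 2345 = 2349)
V = 14510 (V = -5*((-12823 + 7572) + 2349) = -5*(-5251 + 2349) = -5*(-2902) = 14510)
8465 - V = 8465 - 1*14510 = 8465 - 14510 = -6045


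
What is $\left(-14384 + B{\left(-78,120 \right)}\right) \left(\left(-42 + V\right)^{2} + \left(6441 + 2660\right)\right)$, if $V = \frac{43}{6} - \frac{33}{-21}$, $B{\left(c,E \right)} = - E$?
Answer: $- \frac{1332427202}{9} \approx -1.4805 \cdot 10^{8}$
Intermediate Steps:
$V = \frac{367}{42}$ ($V = 43 \cdot \frac{1}{6} - - \frac{11}{7} = \frac{43}{6} + \frac{11}{7} = \frac{367}{42} \approx 8.7381$)
$\left(-14384 + B{\left(-78,120 \right)}\right) \left(\left(-42 + V\right)^{2} + \left(6441 + 2660\right)\right) = \left(-14384 - 120\right) \left(\left(-42 + \frac{367}{42}\right)^{2} + \left(6441 + 2660\right)\right) = \left(-14384 - 120\right) \left(\left(- \frac{1397}{42}\right)^{2} + 9101\right) = - 14504 \left(\frac{1951609}{1764} + 9101\right) = \left(-14504\right) \frac{18005773}{1764} = - \frac{1332427202}{9}$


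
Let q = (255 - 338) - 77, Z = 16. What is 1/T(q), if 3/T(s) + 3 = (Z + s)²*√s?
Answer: -1 + 27648*I*√10 ≈ -1.0 + 87431.0*I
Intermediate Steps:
q = -160 (q = -83 - 77 = -160)
T(s) = 3/(-3 + √s*(16 + s)²) (T(s) = 3/(-3 + (16 + s)²*√s) = 3/(-3 + √s*(16 + s)²))
1/T(q) = 1/(3/(-3 + √(-160)*(16 - 160)²)) = 1/(3/(-3 + (4*I*√10)*(-144)²)) = 1/(3/(-3 + (4*I*√10)*20736)) = 1/(3/(-3 + 82944*I*√10)) = -1 + 27648*I*√10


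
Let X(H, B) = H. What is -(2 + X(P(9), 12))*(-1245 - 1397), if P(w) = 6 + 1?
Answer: 23778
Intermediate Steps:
P(w) = 7
-(2 + X(P(9), 12))*(-1245 - 1397) = -(2 + 7)*(-1245 - 1397) = -9*(-2642) = -1*(-23778) = 23778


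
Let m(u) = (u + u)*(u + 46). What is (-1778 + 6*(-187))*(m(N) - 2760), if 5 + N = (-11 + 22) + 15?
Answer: -156600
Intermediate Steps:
N = 21 (N = -5 + ((-11 + 22) + 15) = -5 + (11 + 15) = -5 + 26 = 21)
m(u) = 2*u*(46 + u) (m(u) = (2*u)*(46 + u) = 2*u*(46 + u))
(-1778 + 6*(-187))*(m(N) - 2760) = (-1778 + 6*(-187))*(2*21*(46 + 21) - 2760) = (-1778 - 1122)*(2*21*67 - 2760) = -2900*(2814 - 2760) = -2900*54 = -156600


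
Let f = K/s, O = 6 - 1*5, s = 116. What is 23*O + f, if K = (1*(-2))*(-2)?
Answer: 668/29 ≈ 23.034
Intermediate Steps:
K = 4 (K = -2*(-2) = 4)
O = 1 (O = 6 - 5 = 1)
f = 1/29 (f = 4/116 = 4*(1/116) = 1/29 ≈ 0.034483)
23*O + f = 23*1 + 1/29 = 23 + 1/29 = 668/29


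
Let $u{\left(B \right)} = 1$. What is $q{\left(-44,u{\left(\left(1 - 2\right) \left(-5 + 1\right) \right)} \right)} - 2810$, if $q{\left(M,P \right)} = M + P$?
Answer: $-2853$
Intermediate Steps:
$q{\left(-44,u{\left(\left(1 - 2\right) \left(-5 + 1\right) \right)} \right)} - 2810 = \left(-44 + 1\right) - 2810 = -43 - 2810 = -2853$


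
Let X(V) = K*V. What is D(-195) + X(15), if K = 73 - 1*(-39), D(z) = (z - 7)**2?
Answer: 42484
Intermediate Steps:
D(z) = (-7 + z)**2
K = 112 (K = 73 + 39 = 112)
X(V) = 112*V
D(-195) + X(15) = (-7 - 195)**2 + 112*15 = (-202)**2 + 1680 = 40804 + 1680 = 42484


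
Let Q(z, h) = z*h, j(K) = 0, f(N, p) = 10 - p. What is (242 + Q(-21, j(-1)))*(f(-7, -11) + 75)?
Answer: 23232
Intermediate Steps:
Q(z, h) = h*z
(242 + Q(-21, j(-1)))*(f(-7, -11) + 75) = (242 + 0*(-21))*((10 - 1*(-11)) + 75) = (242 + 0)*((10 + 11) + 75) = 242*(21 + 75) = 242*96 = 23232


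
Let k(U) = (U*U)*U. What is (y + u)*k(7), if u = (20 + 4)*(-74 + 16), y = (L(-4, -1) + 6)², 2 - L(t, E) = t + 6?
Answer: -465108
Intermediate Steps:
L(t, E) = -4 - t (L(t, E) = 2 - (t + 6) = 2 - (6 + t) = 2 + (-6 - t) = -4 - t)
k(U) = U³ (k(U) = U²*U = U³)
y = 36 (y = ((-4 - 1*(-4)) + 6)² = ((-4 + 4) + 6)² = (0 + 6)² = 6² = 36)
u = -1392 (u = 24*(-58) = -1392)
(y + u)*k(7) = (36 - 1392)*7³ = -1356*343 = -465108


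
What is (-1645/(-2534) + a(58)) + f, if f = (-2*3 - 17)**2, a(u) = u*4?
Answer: 275717/362 ≈ 761.65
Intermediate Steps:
a(u) = 4*u
f = 529 (f = (-6 - 17)**2 = (-23)**2 = 529)
(-1645/(-2534) + a(58)) + f = (-1645/(-2534) + 4*58) + 529 = (-1645*(-1/2534) + 232) + 529 = (235/362 + 232) + 529 = 84219/362 + 529 = 275717/362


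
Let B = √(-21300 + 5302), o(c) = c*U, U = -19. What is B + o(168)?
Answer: -3192 + I*√15998 ≈ -3192.0 + 126.48*I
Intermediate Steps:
o(c) = -19*c (o(c) = c*(-19) = -19*c)
B = I*√15998 (B = √(-15998) = I*√15998 ≈ 126.48*I)
B + o(168) = I*√15998 - 19*168 = I*√15998 - 3192 = -3192 + I*√15998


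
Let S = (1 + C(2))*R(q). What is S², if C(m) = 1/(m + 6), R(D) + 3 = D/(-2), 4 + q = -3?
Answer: 81/256 ≈ 0.31641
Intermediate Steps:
q = -7 (q = -4 - 3 = -7)
R(D) = -3 - D/2 (R(D) = -3 + D/(-2) = -3 + D*(-½) = -3 - D/2)
C(m) = 1/(6 + m)
S = 9/16 (S = (1 + 1/(6 + 2))*(-3 - ½*(-7)) = (1 + 1/8)*(-3 + 7/2) = (1 + ⅛)*(½) = (9/8)*(½) = 9/16 ≈ 0.56250)
S² = (9/16)² = 81/256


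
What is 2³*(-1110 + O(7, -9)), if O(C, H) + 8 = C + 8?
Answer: -8824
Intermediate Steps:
O(C, H) = C (O(C, H) = -8 + (C + 8) = -8 + (8 + C) = C)
2³*(-1110 + O(7, -9)) = 2³*(-1110 + 7) = 8*(-1103) = -8824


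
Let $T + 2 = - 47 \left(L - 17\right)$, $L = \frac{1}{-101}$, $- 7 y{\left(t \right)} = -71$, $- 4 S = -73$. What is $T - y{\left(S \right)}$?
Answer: $\frac{556637}{707} \approx 787.32$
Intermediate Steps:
$S = \frac{73}{4}$ ($S = \left(- \frac{1}{4}\right) \left(-73\right) = \frac{73}{4} \approx 18.25$)
$y{\left(t \right)} = \frac{71}{7}$ ($y{\left(t \right)} = \left(- \frac{1}{7}\right) \left(-71\right) = \frac{71}{7}$)
$L = - \frac{1}{101} \approx -0.009901$
$T = \frac{80544}{101}$ ($T = -2 - 47 \left(- \frac{1}{101} - 17\right) = -2 - - \frac{80746}{101} = -2 + \frac{80746}{101} = \frac{80544}{101} \approx 797.46$)
$T - y{\left(S \right)} = \frac{80544}{101} - \frac{71}{7} = \frac{556637}{707}$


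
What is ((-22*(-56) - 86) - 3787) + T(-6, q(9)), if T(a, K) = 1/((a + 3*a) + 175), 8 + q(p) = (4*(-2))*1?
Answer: -398790/151 ≈ -2641.0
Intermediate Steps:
q(p) = -16 (q(p) = -8 + (4*(-2))*1 = -8 - 8*1 = -8 - 8 = -16)
T(a, K) = 1/(175 + 4*a) (T(a, K) = 1/(4*a + 175) = 1/(175 + 4*a))
((-22*(-56) - 86) - 3787) + T(-6, q(9)) = ((-22*(-56) - 86) - 3787) + 1/(175 + 4*(-6)) = ((1232 - 86) - 3787) + 1/(175 - 24) = (1146 - 3787) + 1/151 = -2641 + 1/151 = -398790/151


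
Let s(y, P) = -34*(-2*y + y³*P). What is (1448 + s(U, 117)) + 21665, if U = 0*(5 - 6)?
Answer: 23113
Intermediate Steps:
U = 0 (U = 0*(-1) = 0)
s(y, P) = 68*y - 34*P*y³ (s(y, P) = -34*(-2*y + P*y³) = 68*y - 34*P*y³)
(1448 + s(U, 117)) + 21665 = (1448 + 34*0*(2 - 1*117*0²)) + 21665 = (1448 + 34*0*(2 - 1*117*0)) + 21665 = (1448 + 34*0*(2 + 0)) + 21665 = (1448 + 34*0*2) + 21665 = (1448 + 0) + 21665 = 1448 + 21665 = 23113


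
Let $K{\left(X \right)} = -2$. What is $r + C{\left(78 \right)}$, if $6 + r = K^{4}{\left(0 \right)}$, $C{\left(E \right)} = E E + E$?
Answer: $6172$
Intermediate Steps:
$C{\left(E \right)} = E + E^{2}$ ($C{\left(E \right)} = E^{2} + E = E + E^{2}$)
$r = 10$ ($r = -6 + \left(-2\right)^{4} = -6 + 16 = 10$)
$r + C{\left(78 \right)} = 10 + 78 \left(1 + 78\right) = 10 + 78 \cdot 79 = 10 + 6162 = 6172$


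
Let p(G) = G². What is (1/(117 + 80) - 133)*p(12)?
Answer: -3772800/197 ≈ -19151.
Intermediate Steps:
(1/(117 + 80) - 133)*p(12) = (1/(117 + 80) - 133)*12² = (1/197 - 133)*144 = -26200/197*144 = -3772800/197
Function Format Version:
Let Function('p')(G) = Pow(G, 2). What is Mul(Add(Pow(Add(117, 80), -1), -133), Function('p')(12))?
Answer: Rational(-3772800, 197) ≈ -19151.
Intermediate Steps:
Mul(Add(Pow(Add(117, 80), -1), -133), Function('p')(12)) = Mul(Add(Pow(Add(117, 80), -1), -133), Pow(12, 2)) = Mul(Add(Pow(197, -1), -133), 144) = Mul(Add(Rational(1, 197), -133), 144) = Mul(Rational(-26200, 197), 144) = Rational(-3772800, 197)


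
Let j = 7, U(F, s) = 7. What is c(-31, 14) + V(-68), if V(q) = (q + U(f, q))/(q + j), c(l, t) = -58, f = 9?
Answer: -57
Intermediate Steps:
V(q) = 1 (V(q) = (q + 7)/(q + 7) = (7 + q)/(7 + q) = 1)
c(-31, 14) + V(-68) = -58 + 1 = -57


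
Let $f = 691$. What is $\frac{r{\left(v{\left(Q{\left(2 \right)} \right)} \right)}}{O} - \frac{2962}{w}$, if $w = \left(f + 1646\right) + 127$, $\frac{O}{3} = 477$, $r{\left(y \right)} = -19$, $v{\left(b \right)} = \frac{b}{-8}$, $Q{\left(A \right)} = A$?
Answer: $- \frac{2142719}{1762992} \approx -1.2154$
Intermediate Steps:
$v{\left(b \right)} = - \frac{b}{8}$ ($v{\left(b \right)} = b \left(- \frac{1}{8}\right) = - \frac{b}{8}$)
$O = 1431$ ($O = 3 \cdot 477 = 1431$)
$w = 2464$ ($w = \left(691 + 1646\right) + 127 = 2337 + 127 = 2464$)
$\frac{r{\left(v{\left(Q{\left(2 \right)} \right)} \right)}}{O} - \frac{2962}{w} = - \frac{19}{1431} - \frac{2962}{2464} = \left(-19\right) \frac{1}{1431} - \frac{1481}{1232} = - \frac{19}{1431} - \frac{1481}{1232} = - \frac{2142719}{1762992}$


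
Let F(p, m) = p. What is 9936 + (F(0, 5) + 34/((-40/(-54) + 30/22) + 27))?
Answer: 42948441/4322 ≈ 9937.2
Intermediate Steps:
9936 + (F(0, 5) + 34/((-40/(-54) + 30/22) + 27)) = 9936 + (0 + 34/((-40/(-54) + 30/22) + 27)) = 9936 + (0 + 34/((-40*(-1/54) + 30*(1/22)) + 27)) = 9936 + (0 + 34/((20/27 + 15/11) + 27)) = 9936 + (0 + 34/(625/297 + 27)) = 9936 + (0 + 34/(8644/297)) = 9936 + (0 + 34*(297/8644)) = 9936 + (0 + 5049/4322) = 9936 + 5049/4322 = 42948441/4322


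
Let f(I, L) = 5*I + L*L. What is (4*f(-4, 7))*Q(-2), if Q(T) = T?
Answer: -232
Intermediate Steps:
f(I, L) = L² + 5*I (f(I, L) = 5*I + L² = L² + 5*I)
(4*f(-4, 7))*Q(-2) = (4*(7² + 5*(-4)))*(-2) = (4*(49 - 20))*(-2) = (4*29)*(-2) = 116*(-2) = -232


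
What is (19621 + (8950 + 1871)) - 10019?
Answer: 20423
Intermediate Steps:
(19621 + (8950 + 1871)) - 10019 = (19621 + 10821) - 10019 = 30442 - 10019 = 20423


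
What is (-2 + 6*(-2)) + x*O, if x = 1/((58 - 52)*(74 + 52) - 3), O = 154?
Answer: -10388/753 ≈ -13.795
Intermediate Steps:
x = 1/753 (x = 1/(6*126 - 3) = 1/(756 - 3) = 1/753 ≈ 0.0013280)
(-2 + 6*(-2)) + x*O = (-2 + 6*(-2)) + (1/753)*154 = (-2 - 12) + 154/753 = -14 + 154/753 = -10388/753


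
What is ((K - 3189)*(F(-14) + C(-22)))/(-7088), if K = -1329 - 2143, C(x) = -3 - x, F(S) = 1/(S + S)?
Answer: 3536991/198464 ≈ 17.822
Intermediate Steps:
F(S) = 1/(2*S)
K = -3472
((K - 3189)*(F(-14) + C(-22)))/(-7088) = ((-3472 - 3189)*((½)/(-14) + (-3 - 1*(-22))))/(-7088) = -6661*((½)*(-1/14) + (-3 + 22))*(-1/7088) = -6661*(-1/28 + 19)*(-1/7088) = -6661*531/28*(-1/7088) = -3536991/28*(-1/7088) = 3536991/198464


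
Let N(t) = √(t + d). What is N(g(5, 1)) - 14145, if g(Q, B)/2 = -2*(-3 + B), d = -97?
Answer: -14145 + I*√89 ≈ -14145.0 + 9.434*I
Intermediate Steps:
g(Q, B) = 12 - 4*B (g(Q, B) = 2*(-2*(-3 + B)) = 2*(6 - 2*B) = 12 - 4*B)
N(t) = √(-97 + t) (N(t) = √(t - 97) = √(-97 + t))
N(g(5, 1)) - 14145 = √(-97 + (12 - 4*1)) - 14145 = √(-97 + (12 - 4)) - 14145 = √(-97 + 8) - 14145 = √(-89) - 14145 = I*√89 - 14145 = -14145 + I*√89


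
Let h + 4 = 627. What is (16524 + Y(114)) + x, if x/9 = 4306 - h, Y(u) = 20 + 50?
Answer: 49741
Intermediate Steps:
h = 623 (h = -4 + 627 = 623)
Y(u) = 70
x = 33147 (x = 9*(4306 - 1*623) = 9*(4306 - 623) = 9*3683 = 33147)
(16524 + Y(114)) + x = (16524 + 70) + 33147 = 16594 + 33147 = 49741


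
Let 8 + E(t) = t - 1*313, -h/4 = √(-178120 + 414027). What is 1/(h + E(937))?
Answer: -11/60626 - √235907/848764 ≈ -0.00075369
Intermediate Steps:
h = -4*√235907 (h = -4*√(-178120 + 414027) = -4*√235907 ≈ -1942.8)
E(t) = -321 + t (E(t) = -8 + (t - 1*313) = -8 + (t - 313) = -8 + (-313 + t) = -321 + t)
1/(h + E(937)) = 1/(-4*√235907 + (-321 + 937)) = 1/(-4*√235907 + 616) = 1/(616 - 4*√235907)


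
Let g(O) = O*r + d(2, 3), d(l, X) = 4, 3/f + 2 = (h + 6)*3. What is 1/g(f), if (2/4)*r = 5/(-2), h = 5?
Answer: 31/109 ≈ 0.28440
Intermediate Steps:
f = 3/31 (f = 3/(-2 + (5 + 6)*3) = 3/(-2 + 11*3) = 3/(-2 + 33) = 3/31 ≈ 0.096774)
r = -5 (r = 2*(5/(-2)) = 2*(5*(-½)) = 2*(-5/2) = -5)
g(O) = 4 - 5*O (g(O) = O*(-5) + 4 = -5*O + 4 = 4 - 5*O)
1/g(f) = 1/(4 - 5*3/31) = 1/(4 - 15/31) = 1/(109/31) = 31/109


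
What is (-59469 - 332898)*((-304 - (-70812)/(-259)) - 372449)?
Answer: 5415440309559/37 ≈ 1.4636e+11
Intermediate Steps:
(-59469 - 332898)*((-304 - (-70812)/(-259)) - 372449) = -392367*((-304 - (-70812)*(-1)/259) - 372449) = -392367*((-304 - 252*281/259) - 372449) = -392367*((-304 - 10116/37) - 372449) = -392367*(-21364/37 - 372449) = -392367*(-13801977/37) = 5415440309559/37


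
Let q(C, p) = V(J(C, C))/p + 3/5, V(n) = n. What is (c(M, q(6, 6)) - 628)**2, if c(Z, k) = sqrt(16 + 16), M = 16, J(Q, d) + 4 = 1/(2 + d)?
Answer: 394416 - 5024*sqrt(2) ≈ 3.8731e+5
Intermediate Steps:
J(Q, d) = -4 + 1/(2 + d)
q(C, p) = 3/5 + (-7 - 4*C)/(p*(2 + C)) (q(C, p) = ((-7 - 4*C)/(2 + C))/p + 3/5 = (-7 - 4*C)/(p*(2 + C)) + 3*(1/5) = (-7 - 4*C)/(p*(2 + C)) + 3/5 = 3/5 + (-7 - 4*C)/(p*(2 + C)))
c(Z, k) = 4*sqrt(2) (c(Z, k) = sqrt(32) = 4*sqrt(2))
(c(M, q(6, 6)) - 628)**2 = (4*sqrt(2) - 628)**2 = (-628 + 4*sqrt(2))**2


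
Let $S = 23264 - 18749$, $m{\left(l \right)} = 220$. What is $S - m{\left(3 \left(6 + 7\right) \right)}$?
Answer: $4295$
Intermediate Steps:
$S = 4515$
$S - m{\left(3 \left(6 + 7\right) \right)} = 4515 - 220 = 4295$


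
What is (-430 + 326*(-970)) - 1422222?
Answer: -1738872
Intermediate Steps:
(-430 + 326*(-970)) - 1422222 = (-430 - 316220) - 1422222 = -316650 - 1422222 = -1738872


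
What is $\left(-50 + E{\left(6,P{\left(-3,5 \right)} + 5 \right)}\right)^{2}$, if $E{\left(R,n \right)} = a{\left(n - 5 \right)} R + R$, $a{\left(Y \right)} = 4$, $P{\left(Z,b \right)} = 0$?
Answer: $400$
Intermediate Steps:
$E{\left(R,n \right)} = 5 R$ ($E{\left(R,n \right)} = 4 R + R = 5 R$)
$\left(-50 + E{\left(6,P{\left(-3,5 \right)} + 5 \right)}\right)^{2} = \left(-50 + 5 \cdot 6\right)^{2} = \left(-50 + 30\right)^{2} = \left(-20\right)^{2} = 400$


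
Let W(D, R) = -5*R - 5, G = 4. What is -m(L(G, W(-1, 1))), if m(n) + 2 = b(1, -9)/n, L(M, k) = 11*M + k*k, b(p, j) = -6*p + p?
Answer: 293/144 ≈ 2.0347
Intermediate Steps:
W(D, R) = -5 - 5*R
b(p, j) = -5*p
L(M, k) = k**2 + 11*M (L(M, k) = 11*M + k**2 = k**2 + 11*M)
m(n) = -2 - 5/n (m(n) = -2 + (-5*1)/n = -2 - 5/n)
-m(L(G, W(-1, 1))) = -(-2 - 5/((-5 - 5*1)**2 + 11*4)) = -(-2 - 5/((-5 - 5)**2 + 44)) = -(-2 - 5/((-10)**2 + 44)) = -(-2 - 5/(100 + 44)) = -(-2 - 5/144) = -1*(-293/144) = 293/144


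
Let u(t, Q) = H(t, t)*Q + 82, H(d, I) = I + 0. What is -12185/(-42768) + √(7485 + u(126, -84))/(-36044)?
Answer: 12185/42768 - I*√3017/36044 ≈ 0.28491 - 0.0015239*I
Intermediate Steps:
H(d, I) = I
u(t, Q) = 82 + Q*t (u(t, Q) = t*Q + 82 = Q*t + 82 = 82 + Q*t)
-12185/(-42768) + √(7485 + u(126, -84))/(-36044) = -12185/(-42768) + √(7485 + (82 - 84*126))/(-36044) = -12185*(-1/42768) + √(7485 + (82 - 10584))*(-1/36044) = 12185/42768 + √(7485 - 10502)*(-1/36044) = 12185/42768 + √(-3017)*(-1/36044) = 12185/42768 + (I*√3017)*(-1/36044) = 12185/42768 - I*√3017/36044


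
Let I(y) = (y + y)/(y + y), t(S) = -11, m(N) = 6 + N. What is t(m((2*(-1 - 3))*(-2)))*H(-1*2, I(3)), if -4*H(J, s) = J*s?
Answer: -11/2 ≈ -5.5000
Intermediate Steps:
I(y) = 1 (I(y) = (2*y)/((2*y)) = (2*y)*(1/(2*y)) = 1)
H(J, s) = -J*s/4
t(m((2*(-1 - 3))*(-2)))*H(-1*2, I(3)) = -(-11)*(-1*2)/4 = -(-11)*(-2)/4 = -11*½ = -11/2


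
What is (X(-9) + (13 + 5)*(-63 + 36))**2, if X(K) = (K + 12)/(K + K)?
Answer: 8508889/36 ≈ 2.3636e+5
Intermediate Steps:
X(K) = (12 + K)/(2*K) (X(K) = (12 + K)/((2*K)) = (12 + K)*(1/(2*K)) = (12 + K)/(2*K))
(X(-9) + (13 + 5)*(-63 + 36))**2 = ((1/2)*(12 - 9)/(-9) + (13 + 5)*(-63 + 36))**2 = ((1/2)*(-1/9)*3 + 18*(-27))**2 = (-1/6 - 486)**2 = (-2917/6)**2 = 8508889/36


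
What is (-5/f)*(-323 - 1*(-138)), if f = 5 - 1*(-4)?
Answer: 925/9 ≈ 102.78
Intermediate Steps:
f = 9 (f = 5 + 4 = 9)
(-5/f)*(-323 - 1*(-138)) = (-5/9)*(-323 - 1*(-138)) = (-5*1/9)*(-323 + 138) = -5/9*(-185) = 925/9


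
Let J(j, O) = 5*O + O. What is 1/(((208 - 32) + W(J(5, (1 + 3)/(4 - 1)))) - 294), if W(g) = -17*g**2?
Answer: -1/1206 ≈ -0.00082919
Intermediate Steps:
J(j, O) = 6*O
1/(((208 - 32) + W(J(5, (1 + 3)/(4 - 1)))) - 294) = 1/(((208 - 32) - 17*36*(1 + 3)**2/(4 - 1)**2) - 294) = 1/((176 - 17*(6*(4/3))**2) - 294) = 1/((176 - 17*8**2) - 294) = 1/((176 - 17*64) - 294) = 1/((176 - 1088) - 294) = 1/(-912 - 294) = 1/(-1206) = -1/1206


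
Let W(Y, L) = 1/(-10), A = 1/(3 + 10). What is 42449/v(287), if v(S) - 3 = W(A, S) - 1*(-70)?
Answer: 424490/729 ≈ 582.29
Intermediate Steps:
A = 1/13 ≈ 0.076923
W(Y, L) = -1/10
v(S) = 729/10 (v(S) = 3 + (-1/10 - 1*(-70)) = 3 + (-1/10 + 70) = 3 + 699/10 = 729/10)
42449/v(287) = 42449/(729/10) = 42449*(10/729) = 424490/729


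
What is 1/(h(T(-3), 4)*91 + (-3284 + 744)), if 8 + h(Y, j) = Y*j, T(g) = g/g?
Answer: -1/2904 ≈ -0.00034435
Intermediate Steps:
T(g) = 1
h(Y, j) = -8 + Y*j
1/(h(T(-3), 4)*91 + (-3284 + 744)) = 1/((-8 + 1*4)*91 + (-3284 + 744)) = 1/((-8 + 4)*91 - 2540) = 1/(-4*91 - 2540) = 1/(-364 - 2540) = 1/(-2904) = -1/2904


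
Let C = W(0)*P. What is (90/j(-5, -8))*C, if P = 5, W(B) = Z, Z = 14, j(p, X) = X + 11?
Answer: 2100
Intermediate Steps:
j(p, X) = 11 + X
W(B) = 14
C = 70 (C = 14*5 = 70)
(90/j(-5, -8))*C = (90/(11 - 8))*70 = (90/3)*70 = (90*(⅓))*70 = 30*70 = 2100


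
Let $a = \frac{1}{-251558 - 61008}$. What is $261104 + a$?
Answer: $\frac{81612232863}{312566} \approx 2.611 \cdot 10^{5}$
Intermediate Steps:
$a = - \frac{1}{312566}$ ($a = \frac{1}{-312566} = - \frac{1}{312566} \approx -3.1993 \cdot 10^{-6}$)
$261104 + a = 261104 - \frac{1}{312566} = \frac{81612232863}{312566}$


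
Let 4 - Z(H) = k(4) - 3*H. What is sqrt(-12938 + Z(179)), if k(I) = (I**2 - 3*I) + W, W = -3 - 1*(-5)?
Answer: I*sqrt(12403) ≈ 111.37*I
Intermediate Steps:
W = 2 (W = -3 + 5 = 2)
k(I) = 2 + I**2 - 3*I (k(I) = (I**2 - 3*I) + 2 = 2 + I**2 - 3*I)
Z(H) = -2 + 3*H (Z(H) = 4 - ((2 + 4**2 - 3*4) - 3*H) = 4 - ((2 + 16 - 12) - 3*H) = 4 - (6 - 3*H) = 4 + (-6 + 3*H) = -2 + 3*H)
sqrt(-12938 + Z(179)) = sqrt(-12938 + (-2 + 3*179)) = sqrt(-12938 + (-2 + 537)) = sqrt(-12938 + 535) = sqrt(-12403) = I*sqrt(12403)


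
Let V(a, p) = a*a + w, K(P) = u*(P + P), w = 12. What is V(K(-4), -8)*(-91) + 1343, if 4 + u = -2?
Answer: -209413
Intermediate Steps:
u = -6 (u = -4 - 2 = -6)
K(P) = -12*P (K(P) = -6*(P + P) = -12*P)
V(a, p) = 12 + a² (V(a, p) = a*a + 12 = a² + 12 = 12 + a²)
V(K(-4), -8)*(-91) + 1343 = (12 + (-12*(-4))²)*(-91) + 1343 = (12 + 48²)*(-91) + 1343 = (12 + 2304)*(-91) + 1343 = 2316*(-91) + 1343 = -210756 + 1343 = -209413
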